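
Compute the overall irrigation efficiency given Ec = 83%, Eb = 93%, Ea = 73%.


Ec = 0.83, Eb = 0.93, Ea = 0.73
E = 0.83 * 0.93 * 0.73 * 100 = 56.3487%

56.3487 %


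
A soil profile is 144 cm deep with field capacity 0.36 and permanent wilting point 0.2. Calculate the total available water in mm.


AWC = (FC - PWP) * d * 10
AWC = (0.36 - 0.2) * 144 * 10
AWC = 0.1600 * 144 * 10

230.4000 mm


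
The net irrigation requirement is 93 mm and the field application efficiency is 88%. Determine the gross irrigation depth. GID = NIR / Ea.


Ea = 88% = 0.88
GID = NIR / Ea = 93 / 0.88 = 105.6818 mm

105.6818 mm


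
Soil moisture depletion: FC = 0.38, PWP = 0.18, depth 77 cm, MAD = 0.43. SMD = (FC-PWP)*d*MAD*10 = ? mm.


SMD = (FC - PWP) * d * MAD * 10
SMD = (0.38 - 0.18) * 77 * 0.43 * 10
SMD = 0.2000 * 77 * 0.43 * 10

66.2200 mm


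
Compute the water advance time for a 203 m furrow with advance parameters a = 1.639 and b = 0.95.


t = (L/a)^(1/b)
t = (203/1.639)^(1/0.95)
t = 123.856010^(1/0.95)

159.6139 min


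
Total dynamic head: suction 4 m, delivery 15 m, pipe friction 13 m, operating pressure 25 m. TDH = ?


TDH = Hs + Hd + hf + Hp = 4 + 15 + 13 + 25 = 57

57 m


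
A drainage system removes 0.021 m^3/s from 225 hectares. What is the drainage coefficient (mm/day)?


DC = Q * 86400 / (A * 10000) * 1000
DC = 0.021 * 86400 / (225 * 10000) * 1000
DC = 1814400.0000 / 2250000

0.8064 mm/day


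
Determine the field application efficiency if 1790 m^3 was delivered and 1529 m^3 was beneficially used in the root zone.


Ea = V_root / V_field * 100 = 1529 / 1790 * 100 = 85.4190%

85.4190 %


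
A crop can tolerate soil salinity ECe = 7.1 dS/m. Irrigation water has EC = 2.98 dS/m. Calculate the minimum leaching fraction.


LR = ECiw / (5*ECe - ECiw)
LR = 2.98 / (5*7.1 - 2.98)
LR = 2.98 / 32.5200

0.0916


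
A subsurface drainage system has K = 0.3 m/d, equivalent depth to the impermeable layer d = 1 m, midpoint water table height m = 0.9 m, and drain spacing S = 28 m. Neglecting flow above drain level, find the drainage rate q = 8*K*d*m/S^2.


q = 8*K*d*m/S^2
q = 8*0.3*1*0.9/28^2
q = 2.1600 / 784

0.0028 m/d


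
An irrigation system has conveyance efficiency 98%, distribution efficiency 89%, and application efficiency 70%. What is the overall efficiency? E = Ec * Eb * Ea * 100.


Ec = 0.98, Eb = 0.89, Ea = 0.7
E = 0.98 * 0.89 * 0.7 * 100 = 61.0540%

61.0540 %


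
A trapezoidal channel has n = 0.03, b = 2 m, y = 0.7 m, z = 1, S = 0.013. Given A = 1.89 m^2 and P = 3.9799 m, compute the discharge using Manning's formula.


R = A/P = 1.89/3.9799 = 0.474886
Q = (1/0.03) * 1.89 * 0.474886^(2/3) * 0.013^0.5

4.3723 m^3/s


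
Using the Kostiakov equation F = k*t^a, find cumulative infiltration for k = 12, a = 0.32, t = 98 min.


F = k * t^a = 12 * 98^0.32
F = 12 * 4.337029

52.0443 mm


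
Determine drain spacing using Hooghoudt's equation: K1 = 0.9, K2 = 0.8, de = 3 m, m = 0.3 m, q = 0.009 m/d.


S^2 = 8*K2*de*m/q + 4*K1*m^2/q
S^2 = 8*0.8*3*0.3/0.009 + 4*0.9*0.3^2/0.009
S = sqrt(676.0000)

26.0000 m


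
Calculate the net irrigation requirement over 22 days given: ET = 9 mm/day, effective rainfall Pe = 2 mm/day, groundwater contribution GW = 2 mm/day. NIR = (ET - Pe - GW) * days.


Daily deficit = ET - Pe - GW = 9 - 2 - 2 = 5 mm/day
NIR = 5 * 22 = 110 mm

110.0000 mm


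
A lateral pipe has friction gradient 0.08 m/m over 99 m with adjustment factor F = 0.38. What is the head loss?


hf = J * L * F = 0.08 * 99 * 0.38 = 3.0096 m

3.0096 m


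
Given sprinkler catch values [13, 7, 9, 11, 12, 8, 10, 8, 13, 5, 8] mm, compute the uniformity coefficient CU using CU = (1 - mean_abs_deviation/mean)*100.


mean = 9.454545 mm
MAD = 2.132231 mm
CU = (1 - 2.132231/9.454545)*100

77.4476 %


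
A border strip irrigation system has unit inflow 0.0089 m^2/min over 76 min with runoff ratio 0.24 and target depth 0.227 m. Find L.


L = q*t/((1+r)*Z)
L = 0.0089*76/((1+0.24)*0.227)
L = 0.6764/0.28148

2.4030 m


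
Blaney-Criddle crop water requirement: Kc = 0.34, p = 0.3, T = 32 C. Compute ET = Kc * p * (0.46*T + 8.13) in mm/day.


ET = Kc * p * (0.46*T + 8.13)
ET = 0.34 * 0.3 * (0.46*32 + 8.13)
ET = 0.34 * 0.3 * 22.8500

2.3307 mm/day


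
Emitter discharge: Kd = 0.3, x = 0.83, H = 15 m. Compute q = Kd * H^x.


q = Kd * H^x = 0.3 * 15^0.83 = 0.3 * 9.465766

2.8397 L/h


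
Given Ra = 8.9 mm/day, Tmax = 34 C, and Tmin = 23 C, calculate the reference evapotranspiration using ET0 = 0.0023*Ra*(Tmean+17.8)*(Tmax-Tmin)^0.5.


Tmean = (Tmax + Tmin)/2 = (34 + 23)/2 = 28.5
ET0 = 0.0023 * 8.9 * (28.5 + 17.8) * sqrt(34 - 23)
ET0 = 0.0023 * 8.9 * 46.3 * 3.316625

3.1434 mm/day


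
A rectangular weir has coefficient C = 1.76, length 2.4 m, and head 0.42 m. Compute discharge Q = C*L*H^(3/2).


Q = C * L * H^(3/2) = 1.76 * 2.4 * 0.42^1.5 = 1.76 * 2.4 * 0.272191

1.1497 m^3/s


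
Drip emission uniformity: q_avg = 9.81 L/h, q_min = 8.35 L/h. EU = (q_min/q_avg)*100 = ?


EU = (q_min/q_avg)*100 = (8.35/9.81)*100 = 85.1172%

85.1172 %


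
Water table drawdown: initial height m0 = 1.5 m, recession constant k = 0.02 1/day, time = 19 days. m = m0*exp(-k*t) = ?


m = m0 * exp(-k*t)
m = 1.5 * exp(-0.02 * 19)
m = 1.5 * exp(-0.3800)

1.0258 m


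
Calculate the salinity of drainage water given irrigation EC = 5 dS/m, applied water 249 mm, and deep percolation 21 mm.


EC_dw = EC_iw * D_iw / D_dw
EC_dw = 5 * 249 / 21
EC_dw = 1245 / 21

59.2857 dS/m


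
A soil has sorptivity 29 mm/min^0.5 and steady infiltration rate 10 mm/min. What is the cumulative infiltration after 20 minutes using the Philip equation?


F = S*sqrt(t) + A*t
F = 29*sqrt(20) + 10*20
F = 29*4.472136 + 200

329.6919 mm


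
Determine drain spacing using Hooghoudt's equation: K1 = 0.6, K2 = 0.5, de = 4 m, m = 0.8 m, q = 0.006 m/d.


S^2 = 8*K2*de*m/q + 4*K1*m^2/q
S^2 = 8*0.5*4*0.8/0.006 + 4*0.6*0.8^2/0.006
S = sqrt(2389.3333)

48.8808 m


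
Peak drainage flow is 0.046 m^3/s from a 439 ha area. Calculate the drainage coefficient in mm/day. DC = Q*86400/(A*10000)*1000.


DC = Q * 86400 / (A * 10000) * 1000
DC = 0.046 * 86400 / (439 * 10000) * 1000
DC = 3974400.0000 / 4390000

0.9053 mm/day


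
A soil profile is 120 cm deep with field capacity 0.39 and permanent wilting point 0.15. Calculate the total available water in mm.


AWC = (FC - PWP) * d * 10
AWC = (0.39 - 0.15) * 120 * 10
AWC = 0.2400 * 120 * 10

288.0000 mm


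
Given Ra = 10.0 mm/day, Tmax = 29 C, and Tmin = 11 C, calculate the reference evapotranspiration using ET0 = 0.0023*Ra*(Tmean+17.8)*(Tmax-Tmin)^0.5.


Tmean = (Tmax + Tmin)/2 = (29 + 11)/2 = 20.0
ET0 = 0.0023 * 10.0 * (20.0 + 17.8) * sqrt(29 - 11)
ET0 = 0.0023 * 10.0 * 37.8 * 4.242641

3.6886 mm/day


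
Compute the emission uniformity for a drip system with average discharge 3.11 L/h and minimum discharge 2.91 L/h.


EU = (q_min/q_avg)*100 = (2.91/3.11)*100 = 93.5691%

93.5691 %


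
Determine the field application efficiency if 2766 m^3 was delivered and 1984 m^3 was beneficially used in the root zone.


Ea = V_root / V_field * 100 = 1984 / 2766 * 100 = 71.7281%

71.7281 %


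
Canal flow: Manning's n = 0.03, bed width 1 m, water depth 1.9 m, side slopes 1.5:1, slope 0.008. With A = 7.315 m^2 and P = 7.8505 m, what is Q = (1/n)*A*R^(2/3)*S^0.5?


R = A/P = 7.315/7.8505 = 0.931788
Q = (1/0.03) * 7.315 * 0.931788^(2/3) * 0.008^0.5

20.8057 m^3/s


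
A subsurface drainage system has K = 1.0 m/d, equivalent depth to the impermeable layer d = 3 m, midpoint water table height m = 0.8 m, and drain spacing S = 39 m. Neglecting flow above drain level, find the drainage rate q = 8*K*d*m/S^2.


q = 8*K*d*m/S^2
q = 8*1.0*3*0.8/39^2
q = 19.2000 / 1521

0.0126 m/d


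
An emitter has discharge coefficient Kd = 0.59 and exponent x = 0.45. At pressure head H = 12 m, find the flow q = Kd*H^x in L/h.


q = Kd * H^x = 0.59 * 12^0.45 = 0.59 * 3.059367

1.8050 L/h


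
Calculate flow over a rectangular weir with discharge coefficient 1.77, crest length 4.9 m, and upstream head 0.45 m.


Q = C * L * H^(3/2) = 1.77 * 4.9 * 0.45^1.5 = 1.77 * 4.9 * 0.301869

2.6181 m^3/s


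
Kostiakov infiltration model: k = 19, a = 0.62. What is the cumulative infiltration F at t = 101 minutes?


F = k * t^a = 19 * 101^0.62
F = 19 * 17.485548

332.2254 mm


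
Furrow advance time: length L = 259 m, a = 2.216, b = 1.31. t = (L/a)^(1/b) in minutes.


t = (L/a)^(1/b)
t = (259/2.216)^(1/1.31)
t = 116.877256^(1/1.31)

37.8809 min


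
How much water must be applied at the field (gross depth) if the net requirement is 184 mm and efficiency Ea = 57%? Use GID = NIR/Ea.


Ea = 57% = 0.57
GID = NIR / Ea = 184 / 0.57 = 322.8070 mm

322.8070 mm


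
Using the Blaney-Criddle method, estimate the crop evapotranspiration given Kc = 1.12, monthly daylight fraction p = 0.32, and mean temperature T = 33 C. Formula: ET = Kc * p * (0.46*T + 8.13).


ET = Kc * p * (0.46*T + 8.13)
ET = 1.12 * 0.32 * (0.46*33 + 8.13)
ET = 1.12 * 0.32 * 23.3100

8.3543 mm/day


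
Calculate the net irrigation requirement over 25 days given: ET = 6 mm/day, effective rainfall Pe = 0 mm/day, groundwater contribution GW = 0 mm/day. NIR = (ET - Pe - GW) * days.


Daily deficit = ET - Pe - GW = 6 - 0 - 0 = 6 mm/day
NIR = 6 * 25 = 150 mm

150.0000 mm


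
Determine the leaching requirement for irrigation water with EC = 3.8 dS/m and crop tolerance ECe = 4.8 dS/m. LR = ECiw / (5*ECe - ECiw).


LR = ECiw / (5*ECe - ECiw)
LR = 3.8 / (5*4.8 - 3.8)
LR = 3.8 / 20.2000

0.1881


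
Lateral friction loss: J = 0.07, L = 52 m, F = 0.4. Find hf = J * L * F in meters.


hf = J * L * F = 0.07 * 52 * 0.4 = 1.4560 m

1.4560 m


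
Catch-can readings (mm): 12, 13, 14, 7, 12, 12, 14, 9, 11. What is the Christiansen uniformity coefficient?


mean = 11.555556 mm
MAD = 1.703704 mm
CU = (1 - 1.703704/11.555556)*100

85.2564 %


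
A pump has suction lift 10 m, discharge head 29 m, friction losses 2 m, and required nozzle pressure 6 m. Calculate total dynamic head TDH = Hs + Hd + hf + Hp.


TDH = Hs + Hd + hf + Hp = 10 + 29 + 2 + 6 = 47

47 m


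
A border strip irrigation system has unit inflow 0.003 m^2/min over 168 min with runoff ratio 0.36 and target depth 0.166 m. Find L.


L = q*t/((1+r)*Z)
L = 0.003*168/((1+0.36)*0.166)
L = 0.504/0.22576

2.2325 m


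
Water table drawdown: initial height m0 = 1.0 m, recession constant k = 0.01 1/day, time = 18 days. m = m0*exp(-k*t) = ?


m = m0 * exp(-k*t)
m = 1.0 * exp(-0.01 * 18)
m = 1.0 * exp(-0.1800)

0.8353 m


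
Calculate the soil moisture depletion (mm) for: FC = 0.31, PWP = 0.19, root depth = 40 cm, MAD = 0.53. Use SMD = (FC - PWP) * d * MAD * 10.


SMD = (FC - PWP) * d * MAD * 10
SMD = (0.31 - 0.19) * 40 * 0.53 * 10
SMD = 0.1200 * 40 * 0.53 * 10

25.4400 mm


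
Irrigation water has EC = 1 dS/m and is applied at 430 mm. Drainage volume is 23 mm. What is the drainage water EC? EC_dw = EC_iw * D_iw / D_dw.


EC_dw = EC_iw * D_iw / D_dw
EC_dw = 1 * 430 / 23
EC_dw = 430 / 23

18.6957 dS/m


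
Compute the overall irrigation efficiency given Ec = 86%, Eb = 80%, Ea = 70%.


Ec = 0.86, Eb = 0.8, Ea = 0.7
E = 0.86 * 0.8 * 0.7 * 100 = 48.1600%

48.1600 %


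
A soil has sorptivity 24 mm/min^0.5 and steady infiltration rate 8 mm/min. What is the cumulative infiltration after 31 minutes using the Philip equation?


F = S*sqrt(t) + A*t
F = 24*sqrt(31) + 8*31
F = 24*5.567764 + 248

381.6263 mm


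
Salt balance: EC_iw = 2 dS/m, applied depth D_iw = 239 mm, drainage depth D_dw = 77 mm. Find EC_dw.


EC_dw = EC_iw * D_iw / D_dw
EC_dw = 2 * 239 / 77
EC_dw = 478 / 77

6.2078 dS/m


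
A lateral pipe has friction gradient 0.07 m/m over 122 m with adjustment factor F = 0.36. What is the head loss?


hf = J * L * F = 0.07 * 122 * 0.36 = 3.0744 m

3.0744 m


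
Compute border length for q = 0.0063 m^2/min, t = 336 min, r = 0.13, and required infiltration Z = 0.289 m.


L = q*t/((1+r)*Z)
L = 0.0063*336/((1+0.13)*0.289)
L = 2.1168/0.32657

6.4819 m


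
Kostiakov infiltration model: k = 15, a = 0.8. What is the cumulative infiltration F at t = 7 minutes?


F = k * t^a = 15 * 7^0.8
F = 15 * 4.743276

71.1491 mm


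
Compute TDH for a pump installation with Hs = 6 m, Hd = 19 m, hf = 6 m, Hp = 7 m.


TDH = Hs + Hd + hf + Hp = 6 + 19 + 6 + 7 = 38

38 m


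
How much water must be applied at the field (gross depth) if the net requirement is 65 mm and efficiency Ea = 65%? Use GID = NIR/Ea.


Ea = 65% = 0.65
GID = NIR / Ea = 65 / 0.65 = 100.0000 mm

100.0000 mm


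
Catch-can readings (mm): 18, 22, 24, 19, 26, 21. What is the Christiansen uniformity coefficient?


mean = 21.666667 mm
MAD = 2.333333 mm
CU = (1 - 2.333333/21.666667)*100

89.2308 %


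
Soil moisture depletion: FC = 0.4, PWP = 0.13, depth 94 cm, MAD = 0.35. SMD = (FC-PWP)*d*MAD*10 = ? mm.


SMD = (FC - PWP) * d * MAD * 10
SMD = (0.4 - 0.13) * 94 * 0.35 * 10
SMD = 0.2700 * 94 * 0.35 * 10

88.8300 mm


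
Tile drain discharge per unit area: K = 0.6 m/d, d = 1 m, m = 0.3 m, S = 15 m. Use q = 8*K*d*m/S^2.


q = 8*K*d*m/S^2
q = 8*0.6*1*0.3/15^2
q = 1.4400 / 225

0.0064 m/d


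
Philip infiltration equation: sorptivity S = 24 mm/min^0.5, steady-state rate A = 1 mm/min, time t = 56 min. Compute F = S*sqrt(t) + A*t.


F = S*sqrt(t) + A*t
F = 24*sqrt(56) + 1*56
F = 24*7.483315 + 56

235.5996 mm


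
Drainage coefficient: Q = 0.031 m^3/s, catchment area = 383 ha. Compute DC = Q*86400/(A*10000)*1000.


DC = Q * 86400 / (A * 10000) * 1000
DC = 0.031 * 86400 / (383 * 10000) * 1000
DC = 2678400.0000 / 3830000

0.6993 mm/day


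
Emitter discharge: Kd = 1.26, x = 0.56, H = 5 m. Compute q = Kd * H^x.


q = Kd * H^x = 1.26 * 5^0.56 = 1.26 * 2.462766

3.1031 L/h


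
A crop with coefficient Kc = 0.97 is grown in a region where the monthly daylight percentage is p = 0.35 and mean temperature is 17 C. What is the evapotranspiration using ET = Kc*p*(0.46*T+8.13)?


ET = Kc * p * (0.46*T + 8.13)
ET = 0.97 * 0.35 * (0.46*17 + 8.13)
ET = 0.97 * 0.35 * 15.9500

5.4150 mm/day


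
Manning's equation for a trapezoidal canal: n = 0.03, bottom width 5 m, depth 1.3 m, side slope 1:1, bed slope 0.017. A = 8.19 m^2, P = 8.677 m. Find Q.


R = A/P = 8.19/8.677 = 0.943875
Q = (1/0.03) * 8.19 * 0.943875^(2/3) * 0.017^0.5

34.2502 m^3/s


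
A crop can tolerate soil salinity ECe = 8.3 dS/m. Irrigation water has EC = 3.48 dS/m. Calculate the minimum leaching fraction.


LR = ECiw / (5*ECe - ECiw)
LR = 3.48 / (5*8.3 - 3.48)
LR = 3.48 / 38.0200

0.0915


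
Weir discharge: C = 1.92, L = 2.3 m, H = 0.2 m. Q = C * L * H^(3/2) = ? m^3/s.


Q = C * L * H^(3/2) = 1.92 * 2.3 * 0.2^1.5 = 1.92 * 2.3 * 0.089443

0.3950 m^3/s


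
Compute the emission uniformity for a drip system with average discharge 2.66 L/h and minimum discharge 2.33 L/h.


EU = (q_min/q_avg)*100 = (2.33/2.66)*100 = 87.5940%

87.5940 %


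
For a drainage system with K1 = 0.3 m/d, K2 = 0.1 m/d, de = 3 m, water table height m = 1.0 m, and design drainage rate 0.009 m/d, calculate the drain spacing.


S^2 = 8*K2*de*m/q + 4*K1*m^2/q
S^2 = 8*0.1*3*1.0/0.009 + 4*0.3*1.0^2/0.009
S = sqrt(400.0000)

20.0000 m


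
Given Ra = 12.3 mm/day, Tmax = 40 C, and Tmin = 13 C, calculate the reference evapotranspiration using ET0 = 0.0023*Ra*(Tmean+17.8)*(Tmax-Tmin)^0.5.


Tmean = (Tmax + Tmin)/2 = (40 + 13)/2 = 26.5
ET0 = 0.0023 * 12.3 * (26.5 + 17.8) * sqrt(40 - 13)
ET0 = 0.0023 * 12.3 * 44.3 * 5.196152

6.5121 mm/day


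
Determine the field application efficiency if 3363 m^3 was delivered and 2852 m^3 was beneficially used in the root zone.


Ea = V_root / V_field * 100 = 2852 / 3363 * 100 = 84.8052%

84.8052 %


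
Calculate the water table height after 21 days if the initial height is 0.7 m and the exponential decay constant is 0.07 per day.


m = m0 * exp(-k*t)
m = 0.7 * exp(-0.07 * 21)
m = 0.7 * exp(-1.4700)

0.1609 m


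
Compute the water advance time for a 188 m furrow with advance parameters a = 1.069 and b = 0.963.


t = (L/a)^(1/b)
t = (188/1.069)^(1/0.963)
t = 175.865295^(1/0.963)

214.5080 min


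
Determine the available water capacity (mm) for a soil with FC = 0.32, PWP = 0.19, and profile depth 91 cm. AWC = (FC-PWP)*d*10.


AWC = (FC - PWP) * d * 10
AWC = (0.32 - 0.19) * 91 * 10
AWC = 0.1300 * 91 * 10

118.3000 mm


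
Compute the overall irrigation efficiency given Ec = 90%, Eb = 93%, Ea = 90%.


Ec = 0.9, Eb = 0.93, Ea = 0.9
E = 0.9 * 0.93 * 0.9 * 100 = 75.3300%

75.3300 %


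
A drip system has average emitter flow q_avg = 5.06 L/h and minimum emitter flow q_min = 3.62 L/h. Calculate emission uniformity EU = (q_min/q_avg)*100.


EU = (q_min/q_avg)*100 = (3.62/5.06)*100 = 71.5415%

71.5415 %


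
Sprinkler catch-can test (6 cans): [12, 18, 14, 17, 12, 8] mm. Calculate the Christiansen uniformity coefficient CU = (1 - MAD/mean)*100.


mean = 13.500000 mm
MAD = 2.833333 mm
CU = (1 - 2.833333/13.500000)*100

79.0123 %


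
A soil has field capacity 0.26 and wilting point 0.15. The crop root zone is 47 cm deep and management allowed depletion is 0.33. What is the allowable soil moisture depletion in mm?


SMD = (FC - PWP) * d * MAD * 10
SMD = (0.26 - 0.15) * 47 * 0.33 * 10
SMD = 0.1100 * 47 * 0.33 * 10

17.0610 mm


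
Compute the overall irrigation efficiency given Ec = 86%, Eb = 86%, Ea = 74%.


Ec = 0.86, Eb = 0.86, Ea = 0.74
E = 0.86 * 0.86 * 0.74 * 100 = 54.7304%

54.7304 %


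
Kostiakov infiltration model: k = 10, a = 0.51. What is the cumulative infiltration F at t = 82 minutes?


F = k * t^a = 10 * 82^0.51
F = 10 * 9.463354

94.6335 mm


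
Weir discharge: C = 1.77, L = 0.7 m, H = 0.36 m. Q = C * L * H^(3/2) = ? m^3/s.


Q = C * L * H^(3/2) = 1.77 * 0.7 * 0.36^1.5 = 1.77 * 0.7 * 0.216000

0.2676 m^3/s


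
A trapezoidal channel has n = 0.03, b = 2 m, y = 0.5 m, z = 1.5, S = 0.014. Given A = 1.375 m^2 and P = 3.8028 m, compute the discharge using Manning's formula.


R = A/P = 1.375/3.8028 = 0.361576
Q = (1/0.03) * 1.375 * 0.361576^(2/3) * 0.014^0.5

2.7524 m^3/s


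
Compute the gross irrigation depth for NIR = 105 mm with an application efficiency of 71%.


Ea = 71% = 0.71
GID = NIR / Ea = 105 / 0.71 = 147.8873 mm

147.8873 mm


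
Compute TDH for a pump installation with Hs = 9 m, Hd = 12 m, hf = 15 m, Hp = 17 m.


TDH = Hs + Hd + hf + Hp = 9 + 12 + 15 + 17 = 53

53 m


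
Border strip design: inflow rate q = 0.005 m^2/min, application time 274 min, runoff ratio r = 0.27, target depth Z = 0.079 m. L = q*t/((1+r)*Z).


L = q*t/((1+r)*Z)
L = 0.005*274/((1+0.27)*0.079)
L = 1.37/0.10033

13.6549 m


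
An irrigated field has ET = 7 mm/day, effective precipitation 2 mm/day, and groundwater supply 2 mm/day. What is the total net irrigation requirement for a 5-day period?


Daily deficit = ET - Pe - GW = 7 - 2 - 2 = 3 mm/day
NIR = 3 * 5 = 15 mm

15.0000 mm


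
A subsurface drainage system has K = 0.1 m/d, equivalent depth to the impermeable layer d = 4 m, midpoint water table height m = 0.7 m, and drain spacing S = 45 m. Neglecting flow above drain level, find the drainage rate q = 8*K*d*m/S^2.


q = 8*K*d*m/S^2
q = 8*0.1*4*0.7/45^2
q = 2.2400 / 2025

0.0011 m/d


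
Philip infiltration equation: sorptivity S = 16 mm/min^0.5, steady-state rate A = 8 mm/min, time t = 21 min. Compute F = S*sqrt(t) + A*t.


F = S*sqrt(t) + A*t
F = 16*sqrt(21) + 8*21
F = 16*4.582576 + 168

241.3212 mm


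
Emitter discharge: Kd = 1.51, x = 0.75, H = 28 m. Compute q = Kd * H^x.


q = Kd * H^x = 1.51 * 28^0.75 = 1.51 * 12.172184

18.3800 L/h


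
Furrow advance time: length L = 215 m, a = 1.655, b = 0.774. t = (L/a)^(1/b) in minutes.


t = (L/a)^(1/b)
t = (215/1.655)^(1/0.774)
t = 129.909366^(1/0.774)

538.0240 min


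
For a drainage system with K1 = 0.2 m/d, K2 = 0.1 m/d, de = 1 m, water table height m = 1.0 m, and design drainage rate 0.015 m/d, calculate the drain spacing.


S^2 = 8*K2*de*m/q + 4*K1*m^2/q
S^2 = 8*0.1*1*1.0/0.015 + 4*0.2*1.0^2/0.015
S = sqrt(106.6667)

10.3280 m


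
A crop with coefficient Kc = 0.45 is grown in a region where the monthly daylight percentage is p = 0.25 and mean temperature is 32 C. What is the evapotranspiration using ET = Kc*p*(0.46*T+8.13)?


ET = Kc * p * (0.46*T + 8.13)
ET = 0.45 * 0.25 * (0.46*32 + 8.13)
ET = 0.45 * 0.25 * 22.8500

2.5706 mm/day


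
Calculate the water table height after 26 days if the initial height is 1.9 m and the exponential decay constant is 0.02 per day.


m = m0 * exp(-k*t)
m = 1.9 * exp(-0.02 * 26)
m = 1.9 * exp(-0.5200)

1.1296 m


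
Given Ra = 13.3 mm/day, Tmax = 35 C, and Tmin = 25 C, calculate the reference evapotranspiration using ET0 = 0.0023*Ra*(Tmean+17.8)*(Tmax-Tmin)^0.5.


Tmean = (Tmax + Tmin)/2 = (35 + 25)/2 = 30.0
ET0 = 0.0023 * 13.3 * (30.0 + 17.8) * sqrt(35 - 25)
ET0 = 0.0023 * 13.3 * 47.8 * 3.162278

4.6239 mm/day


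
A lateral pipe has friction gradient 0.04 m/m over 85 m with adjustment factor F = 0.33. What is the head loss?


hf = J * L * F = 0.04 * 85 * 0.33 = 1.1220 m

1.1220 m


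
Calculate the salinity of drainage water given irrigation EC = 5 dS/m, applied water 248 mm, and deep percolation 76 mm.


EC_dw = EC_iw * D_iw / D_dw
EC_dw = 5 * 248 / 76
EC_dw = 1240 / 76

16.3158 dS/m


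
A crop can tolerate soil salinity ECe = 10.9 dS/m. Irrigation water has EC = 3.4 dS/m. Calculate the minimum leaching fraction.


LR = ECiw / (5*ECe - ECiw)
LR = 3.4 / (5*10.9 - 3.4)
LR = 3.4 / 51.1000

0.0665


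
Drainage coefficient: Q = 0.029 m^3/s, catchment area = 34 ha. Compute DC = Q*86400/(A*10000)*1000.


DC = Q * 86400 / (A * 10000) * 1000
DC = 0.029 * 86400 / (34 * 10000) * 1000
DC = 2505600.0000 / 340000

7.3694 mm/day


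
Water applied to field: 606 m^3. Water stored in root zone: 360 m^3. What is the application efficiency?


Ea = V_root / V_field * 100 = 360 / 606 * 100 = 59.4059%

59.4059 %


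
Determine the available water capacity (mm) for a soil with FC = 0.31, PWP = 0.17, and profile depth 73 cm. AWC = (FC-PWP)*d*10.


AWC = (FC - PWP) * d * 10
AWC = (0.31 - 0.17) * 73 * 10
AWC = 0.1400 * 73 * 10

102.2000 mm


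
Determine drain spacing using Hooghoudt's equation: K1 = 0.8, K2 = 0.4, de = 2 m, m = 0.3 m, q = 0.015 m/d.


S^2 = 8*K2*de*m/q + 4*K1*m^2/q
S^2 = 8*0.4*2*0.3/0.015 + 4*0.8*0.3^2/0.015
S = sqrt(147.2000)

12.1326 m


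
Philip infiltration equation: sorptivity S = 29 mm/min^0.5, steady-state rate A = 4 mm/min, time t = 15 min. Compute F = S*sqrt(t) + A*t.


F = S*sqrt(t) + A*t
F = 29*sqrt(15) + 4*15
F = 29*3.872983 + 60

172.3165 mm


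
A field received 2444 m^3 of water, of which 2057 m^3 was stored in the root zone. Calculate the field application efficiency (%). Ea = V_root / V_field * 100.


Ea = V_root / V_field * 100 = 2057 / 2444 * 100 = 84.1653%

84.1653 %


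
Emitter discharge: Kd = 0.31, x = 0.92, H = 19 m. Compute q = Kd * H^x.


q = Kd * H^x = 0.31 * 19^0.92 = 0.31 * 15.012510

4.6539 L/h


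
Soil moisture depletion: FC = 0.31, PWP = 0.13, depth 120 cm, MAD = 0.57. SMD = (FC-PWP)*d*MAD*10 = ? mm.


SMD = (FC - PWP) * d * MAD * 10
SMD = (0.31 - 0.13) * 120 * 0.57 * 10
SMD = 0.1800 * 120 * 0.57 * 10

123.1200 mm


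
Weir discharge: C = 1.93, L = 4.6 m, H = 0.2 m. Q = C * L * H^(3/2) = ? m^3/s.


Q = C * L * H^(3/2) = 1.93 * 4.6 * 0.2^1.5 = 1.93 * 4.6 * 0.089443

0.7941 m^3/s


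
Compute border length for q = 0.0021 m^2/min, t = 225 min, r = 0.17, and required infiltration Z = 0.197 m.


L = q*t/((1+r)*Z)
L = 0.0021*225/((1+0.17)*0.197)
L = 0.4725/0.23049

2.0500 m


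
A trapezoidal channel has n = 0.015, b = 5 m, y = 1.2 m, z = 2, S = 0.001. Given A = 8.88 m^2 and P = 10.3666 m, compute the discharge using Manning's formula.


R = A/P = 8.88/10.3666 = 0.856597
Q = (1/0.015) * 8.88 * 0.856597^(2/3) * 0.001^0.5

16.8852 m^3/s


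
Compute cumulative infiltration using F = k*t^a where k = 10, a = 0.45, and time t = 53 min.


F = k * t^a = 10 * 53^0.45
F = 10 * 5.969310

59.6931 mm


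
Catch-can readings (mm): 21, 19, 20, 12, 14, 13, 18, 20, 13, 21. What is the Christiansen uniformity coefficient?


mean = 17.100000 mm
MAD = 3.280000 mm
CU = (1 - 3.280000/17.100000)*100

80.8187 %


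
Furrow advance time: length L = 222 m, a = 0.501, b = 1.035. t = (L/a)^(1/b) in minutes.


t = (L/a)^(1/b)
t = (222/0.501)^(1/1.035)
t = 443.113772^(1/1.035)

360.5949 min


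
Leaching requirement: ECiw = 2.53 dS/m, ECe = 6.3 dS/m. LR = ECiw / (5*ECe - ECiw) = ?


LR = ECiw / (5*ECe - ECiw)
LR = 2.53 / (5*6.3 - 2.53)
LR = 2.53 / 28.9700

0.0873


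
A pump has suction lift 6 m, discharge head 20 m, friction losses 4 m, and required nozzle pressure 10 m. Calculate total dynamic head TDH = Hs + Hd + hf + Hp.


TDH = Hs + Hd + hf + Hp = 6 + 20 + 4 + 10 = 40

40 m


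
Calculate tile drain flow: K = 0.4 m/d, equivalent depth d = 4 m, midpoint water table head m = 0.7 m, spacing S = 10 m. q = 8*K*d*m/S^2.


q = 8*K*d*m/S^2
q = 8*0.4*4*0.7/10^2
q = 8.9600 / 100

0.0896 m/d


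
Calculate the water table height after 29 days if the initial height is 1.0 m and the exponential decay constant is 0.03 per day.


m = m0 * exp(-k*t)
m = 1.0 * exp(-0.03 * 29)
m = 1.0 * exp(-0.8700)

0.4190 m


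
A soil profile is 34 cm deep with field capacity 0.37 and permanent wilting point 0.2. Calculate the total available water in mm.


AWC = (FC - PWP) * d * 10
AWC = (0.37 - 0.2) * 34 * 10
AWC = 0.1700 * 34 * 10

57.8000 mm


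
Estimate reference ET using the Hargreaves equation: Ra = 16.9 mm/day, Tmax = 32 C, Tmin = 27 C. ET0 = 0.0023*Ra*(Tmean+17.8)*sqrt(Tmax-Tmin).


Tmean = (Tmax + Tmin)/2 = (32 + 27)/2 = 29.5
ET0 = 0.0023 * 16.9 * (29.5 + 17.8) * sqrt(32 - 27)
ET0 = 0.0023 * 16.9 * 47.3 * 2.236068

4.1111 mm/day


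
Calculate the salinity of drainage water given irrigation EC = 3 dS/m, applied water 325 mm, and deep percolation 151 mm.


EC_dw = EC_iw * D_iw / D_dw
EC_dw = 3 * 325 / 151
EC_dw = 975 / 151

6.4570 dS/m


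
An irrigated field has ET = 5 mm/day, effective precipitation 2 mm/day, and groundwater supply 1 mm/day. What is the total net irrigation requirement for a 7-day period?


Daily deficit = ET - Pe - GW = 5 - 2 - 1 = 2 mm/day
NIR = 2 * 7 = 14 mm

14.0000 mm


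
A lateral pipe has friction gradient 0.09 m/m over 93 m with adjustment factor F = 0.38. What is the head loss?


hf = J * L * F = 0.09 * 93 * 0.38 = 3.1806 m

3.1806 m


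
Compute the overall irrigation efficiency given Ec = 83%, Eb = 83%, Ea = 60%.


Ec = 0.83, Eb = 0.83, Ea = 0.6
E = 0.83 * 0.83 * 0.6 * 100 = 41.3340%

41.3340 %


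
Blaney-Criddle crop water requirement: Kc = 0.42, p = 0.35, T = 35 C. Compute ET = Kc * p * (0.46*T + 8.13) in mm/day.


ET = Kc * p * (0.46*T + 8.13)
ET = 0.42 * 0.35 * (0.46*35 + 8.13)
ET = 0.42 * 0.35 * 24.2300

3.5618 mm/day


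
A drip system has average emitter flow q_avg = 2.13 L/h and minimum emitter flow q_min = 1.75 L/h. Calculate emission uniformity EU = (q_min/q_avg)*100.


EU = (q_min/q_avg)*100 = (1.75/2.13)*100 = 82.1596%

82.1596 %


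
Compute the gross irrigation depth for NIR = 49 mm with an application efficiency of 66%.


Ea = 66% = 0.66
GID = NIR / Ea = 49 / 0.66 = 74.2424 mm

74.2424 mm


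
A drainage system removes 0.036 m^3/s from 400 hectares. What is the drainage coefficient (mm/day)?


DC = Q * 86400 / (A * 10000) * 1000
DC = 0.036 * 86400 / (400 * 10000) * 1000
DC = 3110400.0000 / 4000000

0.7776 mm/day


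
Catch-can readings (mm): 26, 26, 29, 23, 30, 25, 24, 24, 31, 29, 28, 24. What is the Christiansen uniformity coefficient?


mean = 26.583333 mm
MAD = 2.347222 mm
CU = (1 - 2.347222/26.583333)*100

91.1703 %


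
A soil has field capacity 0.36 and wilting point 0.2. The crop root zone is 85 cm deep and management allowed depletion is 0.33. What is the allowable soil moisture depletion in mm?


SMD = (FC - PWP) * d * MAD * 10
SMD = (0.36 - 0.2) * 85 * 0.33 * 10
SMD = 0.1600 * 85 * 0.33 * 10

44.8800 mm


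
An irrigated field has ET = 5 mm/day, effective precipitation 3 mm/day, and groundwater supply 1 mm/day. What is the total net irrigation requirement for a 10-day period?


Daily deficit = ET - Pe - GW = 5 - 3 - 1 = 1 mm/day
NIR = 1 * 10 = 10 mm

10.0000 mm


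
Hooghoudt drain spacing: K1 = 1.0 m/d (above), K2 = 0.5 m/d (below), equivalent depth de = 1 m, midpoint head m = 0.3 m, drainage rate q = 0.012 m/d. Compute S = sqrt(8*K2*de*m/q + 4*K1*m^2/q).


S^2 = 8*K2*de*m/q + 4*K1*m^2/q
S^2 = 8*0.5*1*0.3/0.012 + 4*1.0*0.3^2/0.012
S = sqrt(130.0000)

11.4018 m


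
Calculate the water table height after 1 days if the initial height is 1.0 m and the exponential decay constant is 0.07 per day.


m = m0 * exp(-k*t)
m = 1.0 * exp(-0.07 * 1)
m = 1.0 * exp(-0.0700)

0.9324 m


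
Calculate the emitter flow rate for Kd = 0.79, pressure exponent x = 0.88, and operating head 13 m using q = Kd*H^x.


q = Kd * H^x = 0.79 * 13^0.88 = 0.79 * 9.555868

7.5491 L/h


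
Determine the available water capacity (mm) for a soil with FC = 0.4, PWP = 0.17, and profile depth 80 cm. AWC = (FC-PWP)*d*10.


AWC = (FC - PWP) * d * 10
AWC = (0.4 - 0.17) * 80 * 10
AWC = 0.2300 * 80 * 10

184.0000 mm


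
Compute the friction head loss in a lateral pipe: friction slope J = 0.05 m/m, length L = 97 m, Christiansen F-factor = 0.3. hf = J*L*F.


hf = J * L * F = 0.05 * 97 * 0.3 = 1.4550 m

1.4550 m


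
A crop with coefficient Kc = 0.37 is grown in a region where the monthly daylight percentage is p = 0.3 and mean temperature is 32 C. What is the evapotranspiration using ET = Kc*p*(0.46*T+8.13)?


ET = Kc * p * (0.46*T + 8.13)
ET = 0.37 * 0.3 * (0.46*32 + 8.13)
ET = 0.37 * 0.3 * 22.8500

2.5364 mm/day


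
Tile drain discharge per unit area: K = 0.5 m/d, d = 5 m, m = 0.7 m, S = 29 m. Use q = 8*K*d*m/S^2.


q = 8*K*d*m/S^2
q = 8*0.5*5*0.7/29^2
q = 14.0000 / 841

0.0166 m/d


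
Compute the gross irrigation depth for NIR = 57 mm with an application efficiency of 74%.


Ea = 74% = 0.74
GID = NIR / Ea = 57 / 0.74 = 77.0270 mm

77.0270 mm


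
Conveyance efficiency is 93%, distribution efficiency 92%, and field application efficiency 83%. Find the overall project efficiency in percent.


Ec = 0.93, Eb = 0.92, Ea = 0.83
E = 0.93 * 0.92 * 0.83 * 100 = 71.0148%

71.0148 %


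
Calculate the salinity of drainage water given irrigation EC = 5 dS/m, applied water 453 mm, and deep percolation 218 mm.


EC_dw = EC_iw * D_iw / D_dw
EC_dw = 5 * 453 / 218
EC_dw = 2265 / 218

10.3899 dS/m


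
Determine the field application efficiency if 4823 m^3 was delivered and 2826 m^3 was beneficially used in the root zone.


Ea = V_root / V_field * 100 = 2826 / 4823 * 100 = 58.5942%

58.5942 %


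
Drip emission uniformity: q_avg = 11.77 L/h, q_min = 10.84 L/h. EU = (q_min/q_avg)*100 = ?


EU = (q_min/q_avg)*100 = (10.84/11.77)*100 = 92.0986%

92.0986 %


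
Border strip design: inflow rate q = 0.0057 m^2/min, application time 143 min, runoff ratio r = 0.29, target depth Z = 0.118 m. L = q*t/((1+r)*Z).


L = q*t/((1+r)*Z)
L = 0.0057*143/((1+0.29)*0.118)
L = 0.8151/0.15222

5.3547 m


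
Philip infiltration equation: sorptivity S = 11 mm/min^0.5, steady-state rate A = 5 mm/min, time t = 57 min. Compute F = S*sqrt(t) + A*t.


F = S*sqrt(t) + A*t
F = 11*sqrt(57) + 5*57
F = 11*7.549834 + 285

368.0482 mm


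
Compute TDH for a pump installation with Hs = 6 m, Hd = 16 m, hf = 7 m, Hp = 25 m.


TDH = Hs + Hd + hf + Hp = 6 + 16 + 7 + 25 = 54

54 m


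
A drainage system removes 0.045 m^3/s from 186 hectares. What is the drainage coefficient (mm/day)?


DC = Q * 86400 / (A * 10000) * 1000
DC = 0.045 * 86400 / (186 * 10000) * 1000
DC = 3888000.0000 / 1860000

2.0903 mm/day


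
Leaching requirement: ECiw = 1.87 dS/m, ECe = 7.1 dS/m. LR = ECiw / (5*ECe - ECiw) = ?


LR = ECiw / (5*ECe - ECiw)
LR = 1.87 / (5*7.1 - 1.87)
LR = 1.87 / 33.6300

0.0556


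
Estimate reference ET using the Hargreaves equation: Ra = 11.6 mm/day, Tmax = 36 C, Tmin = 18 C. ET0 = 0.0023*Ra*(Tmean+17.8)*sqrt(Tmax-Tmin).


Tmean = (Tmax + Tmin)/2 = (36 + 18)/2 = 27.0
ET0 = 0.0023 * 11.6 * (27.0 + 17.8) * sqrt(36 - 18)
ET0 = 0.0023 * 11.6 * 44.8 * 4.242641

5.0711 mm/day


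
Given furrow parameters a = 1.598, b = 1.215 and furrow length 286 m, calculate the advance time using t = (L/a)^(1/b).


t = (L/a)^(1/b)
t = (286/1.598)^(1/1.215)
t = 178.973717^(1/1.215)

71.4739 min


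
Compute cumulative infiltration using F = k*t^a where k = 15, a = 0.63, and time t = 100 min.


F = k * t^a = 15 * 100^0.63
F = 15 * 18.197009

272.9551 mm


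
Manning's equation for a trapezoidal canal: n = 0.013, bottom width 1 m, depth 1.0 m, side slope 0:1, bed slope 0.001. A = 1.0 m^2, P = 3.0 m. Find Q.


R = A/P = 1.0/3.0 = 0.333333
Q = (1/0.013) * 1.0 * 0.333333^(2/3) * 0.001^0.5

1.1694 m^3/s


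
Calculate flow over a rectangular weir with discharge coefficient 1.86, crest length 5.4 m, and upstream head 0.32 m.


Q = C * L * H^(3/2) = 1.86 * 5.4 * 0.32^1.5 = 1.86 * 5.4 * 0.181019

1.8182 m^3/s


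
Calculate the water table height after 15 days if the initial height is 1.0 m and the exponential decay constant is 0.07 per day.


m = m0 * exp(-k*t)
m = 1.0 * exp(-0.07 * 15)
m = 1.0 * exp(-1.0500)

0.3499 m


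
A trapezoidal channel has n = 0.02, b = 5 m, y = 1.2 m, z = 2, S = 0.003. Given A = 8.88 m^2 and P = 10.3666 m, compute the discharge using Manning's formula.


R = A/P = 8.88/10.3666 = 0.856597
Q = (1/0.02) * 8.88 * 0.856597^(2/3) * 0.003^0.5

21.9345 m^3/s


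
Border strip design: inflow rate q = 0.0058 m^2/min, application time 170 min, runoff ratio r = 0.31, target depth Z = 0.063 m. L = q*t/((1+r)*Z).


L = q*t/((1+r)*Z)
L = 0.0058*170/((1+0.31)*0.063)
L = 0.986/0.08253

11.9472 m


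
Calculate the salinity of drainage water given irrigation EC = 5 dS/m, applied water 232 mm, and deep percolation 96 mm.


EC_dw = EC_iw * D_iw / D_dw
EC_dw = 5 * 232 / 96
EC_dw = 1160 / 96

12.0833 dS/m


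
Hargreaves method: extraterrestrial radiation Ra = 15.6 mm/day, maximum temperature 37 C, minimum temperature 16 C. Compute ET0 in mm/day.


Tmean = (Tmax + Tmin)/2 = (37 + 16)/2 = 26.5
ET0 = 0.0023 * 15.6 * (26.5 + 17.8) * sqrt(37 - 16)
ET0 = 0.0023 * 15.6 * 44.3 * 4.582576

7.2839 mm/day


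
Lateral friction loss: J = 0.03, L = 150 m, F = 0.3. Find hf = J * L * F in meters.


hf = J * L * F = 0.03 * 150 * 0.3 = 1.3500 m

1.3500 m


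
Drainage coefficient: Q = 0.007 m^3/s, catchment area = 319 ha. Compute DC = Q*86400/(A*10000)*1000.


DC = Q * 86400 / (A * 10000) * 1000
DC = 0.007 * 86400 / (319 * 10000) * 1000
DC = 604800.0000 / 3190000

0.1896 mm/day


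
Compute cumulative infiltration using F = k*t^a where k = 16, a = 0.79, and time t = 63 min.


F = k * t^a = 16 * 63^0.79
F = 16 * 26.392409

422.2785 mm


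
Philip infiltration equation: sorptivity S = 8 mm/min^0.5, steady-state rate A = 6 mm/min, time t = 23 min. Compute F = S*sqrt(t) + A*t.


F = S*sqrt(t) + A*t
F = 8*sqrt(23) + 6*23
F = 8*4.795832 + 138

176.3667 mm


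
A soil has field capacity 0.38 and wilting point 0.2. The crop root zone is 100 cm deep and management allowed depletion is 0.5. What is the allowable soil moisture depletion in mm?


SMD = (FC - PWP) * d * MAD * 10
SMD = (0.38 - 0.2) * 100 * 0.5 * 10
SMD = 0.1800 * 100 * 0.5 * 10

90.0000 mm


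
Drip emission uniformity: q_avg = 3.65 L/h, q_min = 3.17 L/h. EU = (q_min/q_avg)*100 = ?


EU = (q_min/q_avg)*100 = (3.17/3.65)*100 = 86.8493%

86.8493 %


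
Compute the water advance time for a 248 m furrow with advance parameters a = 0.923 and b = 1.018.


t = (L/a)^(1/b)
t = (248/0.923)^(1/1.018)
t = 268.689057^(1/1.018)

243.3866 min


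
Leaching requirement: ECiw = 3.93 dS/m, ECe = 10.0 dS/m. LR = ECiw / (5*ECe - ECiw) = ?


LR = ECiw / (5*ECe - ECiw)
LR = 3.93 / (5*10.0 - 3.93)
LR = 3.93 / 46.0700

0.0853


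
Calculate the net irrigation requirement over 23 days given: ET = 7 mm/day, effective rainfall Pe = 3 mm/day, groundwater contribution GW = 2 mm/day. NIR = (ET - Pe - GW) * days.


Daily deficit = ET - Pe - GW = 7 - 3 - 2 = 2 mm/day
NIR = 2 * 23 = 46 mm

46.0000 mm


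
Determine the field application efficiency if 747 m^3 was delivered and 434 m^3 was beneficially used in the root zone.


Ea = V_root / V_field * 100 = 434 / 747 * 100 = 58.0991%

58.0991 %


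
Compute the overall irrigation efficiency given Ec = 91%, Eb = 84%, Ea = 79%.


Ec = 0.91, Eb = 0.84, Ea = 0.79
E = 0.91 * 0.84 * 0.79 * 100 = 60.3876%

60.3876 %


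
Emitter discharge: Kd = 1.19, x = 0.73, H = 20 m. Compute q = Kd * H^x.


q = Kd * H^x = 1.19 * 20^0.73 = 1.19 * 8.907419

10.5998 L/h


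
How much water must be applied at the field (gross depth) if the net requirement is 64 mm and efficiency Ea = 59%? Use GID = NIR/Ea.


Ea = 59% = 0.59
GID = NIR / Ea = 64 / 0.59 = 108.4746 mm

108.4746 mm


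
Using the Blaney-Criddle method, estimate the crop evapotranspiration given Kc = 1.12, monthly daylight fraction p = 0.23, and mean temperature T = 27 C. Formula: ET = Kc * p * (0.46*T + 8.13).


ET = Kc * p * (0.46*T + 8.13)
ET = 1.12 * 0.23 * (0.46*27 + 8.13)
ET = 1.12 * 0.23 * 20.5500

5.2937 mm/day


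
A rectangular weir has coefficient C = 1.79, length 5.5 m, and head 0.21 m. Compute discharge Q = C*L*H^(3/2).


Q = C * L * H^(3/2) = 1.79 * 5.5 * 0.21^1.5 = 1.79 * 5.5 * 0.096234

0.9474 m^3/s


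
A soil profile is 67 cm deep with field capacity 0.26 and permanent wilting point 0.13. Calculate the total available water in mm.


AWC = (FC - PWP) * d * 10
AWC = (0.26 - 0.13) * 67 * 10
AWC = 0.1300 * 67 * 10

87.1000 mm


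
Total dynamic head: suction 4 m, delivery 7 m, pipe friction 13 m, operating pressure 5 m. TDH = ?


TDH = Hs + Hd + hf + Hp = 4 + 7 + 13 + 5 = 29

29 m


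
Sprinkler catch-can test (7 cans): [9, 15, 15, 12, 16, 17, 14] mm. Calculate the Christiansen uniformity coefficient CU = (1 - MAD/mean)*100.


mean = 14.000000 mm
MAD = 2.000000 mm
CU = (1 - 2.000000/14.000000)*100

85.7143 %


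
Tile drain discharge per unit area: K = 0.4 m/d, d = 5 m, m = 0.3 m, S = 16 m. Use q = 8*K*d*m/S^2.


q = 8*K*d*m/S^2
q = 8*0.4*5*0.3/16^2
q = 4.8000 / 256

0.0187 m/d


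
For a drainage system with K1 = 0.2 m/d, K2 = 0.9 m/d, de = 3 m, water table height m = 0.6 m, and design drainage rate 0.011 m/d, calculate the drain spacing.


S^2 = 8*K2*de*m/q + 4*K1*m^2/q
S^2 = 8*0.9*3*0.6/0.011 + 4*0.2*0.6^2/0.011
S = sqrt(1204.3636)

34.7039 m


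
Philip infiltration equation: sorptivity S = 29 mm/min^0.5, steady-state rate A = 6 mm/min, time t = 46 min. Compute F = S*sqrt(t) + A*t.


F = S*sqrt(t) + A*t
F = 29*sqrt(46) + 6*46
F = 29*6.782330 + 276

472.6876 mm


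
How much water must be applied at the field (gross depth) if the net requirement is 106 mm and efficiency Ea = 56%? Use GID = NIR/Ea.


Ea = 56% = 0.56
GID = NIR / Ea = 106 / 0.56 = 189.2857 mm

189.2857 mm


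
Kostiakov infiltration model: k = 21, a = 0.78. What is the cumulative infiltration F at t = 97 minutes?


F = k * t^a = 21 * 97^0.78
F = 21 * 35.455364

744.5626 mm


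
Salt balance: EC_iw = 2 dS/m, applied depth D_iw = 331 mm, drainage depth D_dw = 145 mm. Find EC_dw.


EC_dw = EC_iw * D_iw / D_dw
EC_dw = 2 * 331 / 145
EC_dw = 662 / 145

4.5655 dS/m


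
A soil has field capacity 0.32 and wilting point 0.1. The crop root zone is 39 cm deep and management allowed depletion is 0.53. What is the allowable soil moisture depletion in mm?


SMD = (FC - PWP) * d * MAD * 10
SMD = (0.32 - 0.1) * 39 * 0.53 * 10
SMD = 0.2200 * 39 * 0.53 * 10

45.4740 mm
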